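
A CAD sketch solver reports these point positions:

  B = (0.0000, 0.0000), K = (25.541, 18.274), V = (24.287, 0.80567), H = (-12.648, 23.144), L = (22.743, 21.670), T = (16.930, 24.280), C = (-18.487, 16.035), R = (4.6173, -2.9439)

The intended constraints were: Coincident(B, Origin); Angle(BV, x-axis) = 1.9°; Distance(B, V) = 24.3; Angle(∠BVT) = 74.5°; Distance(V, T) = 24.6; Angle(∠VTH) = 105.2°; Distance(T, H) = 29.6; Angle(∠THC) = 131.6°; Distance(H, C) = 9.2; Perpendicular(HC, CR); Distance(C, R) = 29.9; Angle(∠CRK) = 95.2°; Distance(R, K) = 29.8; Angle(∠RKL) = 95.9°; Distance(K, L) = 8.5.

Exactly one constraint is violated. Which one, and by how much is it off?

Distance(K, L) = 8.5 — off by 4.10.

B = (0.00, 0.00) ✓; BV at 1.900° ✓; |BV| = 24.30 ✓; ∠BVT = 74.50° ✓; |VT| = 24.60 ✓; ∠VTH = 105.2° ✓; |TH| = 29.60 ✓; ∠THC = 131.6° ✓; |HC| = 9.200 ✓; ∠(HC, CR) = 90.00° ✓; |CR| = 29.90 ✓; ∠CRK = 95.20° ✓; |RK| = 29.80 ✓; ∠RKL = 95.91° ✓; |KL| = 4.400 ✗.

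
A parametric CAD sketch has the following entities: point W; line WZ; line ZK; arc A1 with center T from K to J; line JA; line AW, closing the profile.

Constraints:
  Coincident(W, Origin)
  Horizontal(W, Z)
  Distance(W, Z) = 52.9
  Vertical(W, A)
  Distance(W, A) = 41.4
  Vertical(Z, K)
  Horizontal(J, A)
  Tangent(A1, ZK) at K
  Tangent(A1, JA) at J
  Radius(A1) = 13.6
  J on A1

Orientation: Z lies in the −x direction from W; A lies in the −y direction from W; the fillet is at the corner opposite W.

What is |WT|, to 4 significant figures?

48.14

W is at the origin; W and Z share the same y with |WZ| = 52.9 and Z on the −x side, so Z = (-52.90, 0.000). W and A share the same x with |WA| = 41.4 and A on the −y side, so A = (0.000, -41.40). The virtual corner opposite W is at (-52.90, -41.40). The tangent condition forces TK to be normal to ZK and since A1 is tangent to JA there, TJ ⟂ JA, with radius 13.6, so the center T sits 13.6 in from both sides at T = (-39.30, -27.80). Then |WT| = |T − W| = 48.14.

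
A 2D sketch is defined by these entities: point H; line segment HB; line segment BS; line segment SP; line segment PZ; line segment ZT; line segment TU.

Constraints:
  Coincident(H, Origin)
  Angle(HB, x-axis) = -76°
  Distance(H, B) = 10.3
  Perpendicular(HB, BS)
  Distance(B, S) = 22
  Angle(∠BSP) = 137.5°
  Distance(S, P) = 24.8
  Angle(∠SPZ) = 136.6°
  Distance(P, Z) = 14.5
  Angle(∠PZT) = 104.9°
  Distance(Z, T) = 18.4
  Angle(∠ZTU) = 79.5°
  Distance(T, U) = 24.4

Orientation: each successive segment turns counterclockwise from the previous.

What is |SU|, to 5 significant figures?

13.184

∠PZT = 104.9° gives ZT at 175.00° from the x-axis; with |ZT| = 18.4, T = (16.703, 31.896). ∠ZTU = 79.5° gives TU at -84.500° from the x-axis; with |TU| = 24.4, U = (19.042, 7.6087). Then |SU| = |U − S| = 13.184.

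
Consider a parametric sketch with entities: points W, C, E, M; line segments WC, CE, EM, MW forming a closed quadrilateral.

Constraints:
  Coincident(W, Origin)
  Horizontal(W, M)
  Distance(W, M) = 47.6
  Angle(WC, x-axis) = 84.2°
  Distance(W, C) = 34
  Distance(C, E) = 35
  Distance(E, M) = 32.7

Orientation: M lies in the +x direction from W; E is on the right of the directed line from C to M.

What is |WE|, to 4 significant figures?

14.93

W is at the origin; WM is horizontal with |WM| = 47.6 and M in +x, so M = (47.6, 0). WC runs at 84.2° with |WC| = 34.0, so C = (3.436, 33.83). E is determined by |CE| = 35.0 and |EM| = 32.7 together: it lies at the intersection of circle(C, 35.0) and circle(M, 32.7). With |CM| = 55.63, the foot of the radical line on CM is 29.21 from C and the perpendicular offset is √(35.0² − 29.21²) = 19.27. Taking the right-of-CM solution: E = (14.91, 0.7598).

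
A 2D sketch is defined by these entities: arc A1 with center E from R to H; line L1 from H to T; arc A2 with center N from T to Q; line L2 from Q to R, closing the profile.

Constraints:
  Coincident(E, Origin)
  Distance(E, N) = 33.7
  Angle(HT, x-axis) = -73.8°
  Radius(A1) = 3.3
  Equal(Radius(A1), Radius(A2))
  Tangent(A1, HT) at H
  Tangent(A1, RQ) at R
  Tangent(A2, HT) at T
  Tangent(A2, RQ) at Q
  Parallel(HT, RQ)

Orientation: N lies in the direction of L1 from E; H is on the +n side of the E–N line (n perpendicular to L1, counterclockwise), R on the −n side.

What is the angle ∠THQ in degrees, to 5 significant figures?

11.081°

Tangency of A1 to both parallel lines with radius 3.3 puts H and R at E ± 3.3·n: H = (3.1690, 0.92067), R = (-3.1690, -0.92067). Equal radii place T and Q the same way about N: T = N + 3.3·n = (12.571, -31.441), Q = N − 3.3·n = (6.2330, -33.283). Then cos ∠THQ = HT·HQ / (|HT||HQ|), giving 11.081°.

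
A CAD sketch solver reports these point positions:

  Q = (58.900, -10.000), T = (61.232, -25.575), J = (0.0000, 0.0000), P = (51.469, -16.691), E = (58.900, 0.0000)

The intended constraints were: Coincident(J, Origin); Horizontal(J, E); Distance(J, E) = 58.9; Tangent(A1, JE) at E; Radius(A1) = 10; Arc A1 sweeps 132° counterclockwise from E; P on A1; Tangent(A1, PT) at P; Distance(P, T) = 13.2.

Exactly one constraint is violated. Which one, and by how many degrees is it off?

Tangent(A1, PT) at P — off by 5.70°.

J = (0.00, 0.00) ✓; J.y = 0.00, E.y = 0.00 ✓; |JE| = 58.90 ✓; ∠(QE, EJ) = 90.00° ✓; |QE| = 10.00 ✓; bearing(Q→P) − bearing(Q→E) = 132.0° ✓; |QP| = 9.999 ✓; ∠(QP, PT) = 84.30° ✗; |PT| = 13.20 ✓.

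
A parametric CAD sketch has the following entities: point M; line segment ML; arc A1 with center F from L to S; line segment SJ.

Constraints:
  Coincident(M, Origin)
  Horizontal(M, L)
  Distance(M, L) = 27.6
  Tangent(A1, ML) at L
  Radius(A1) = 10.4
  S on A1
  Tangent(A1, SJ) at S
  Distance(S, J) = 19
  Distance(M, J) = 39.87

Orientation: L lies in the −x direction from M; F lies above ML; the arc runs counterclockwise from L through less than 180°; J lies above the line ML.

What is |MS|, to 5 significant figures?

22.542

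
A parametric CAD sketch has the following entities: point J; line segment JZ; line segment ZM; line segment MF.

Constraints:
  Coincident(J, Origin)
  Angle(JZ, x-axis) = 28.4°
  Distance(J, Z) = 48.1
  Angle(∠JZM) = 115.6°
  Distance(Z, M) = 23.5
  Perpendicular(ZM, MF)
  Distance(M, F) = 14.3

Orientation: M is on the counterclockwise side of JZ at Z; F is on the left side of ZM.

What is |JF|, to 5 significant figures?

52.977

J is at the origin; JZ runs at 28.4° with length 48.1, so Z = 48.1·(cos 28.4°, sin 28.4°) = (42.311, 22.878). ∠JZM = 115.6°, so ZM runs at 28.4° + (180° − 115.6°) = 92.800° from the x-axis; with |ZM| = 23.5, M = Z + 23.5·(cos 92.800°, sin 92.800°) = (41.163, 46.349). The perpendicularity gives MF at right angles to ZM; with |MF| = 14.3 on the left of ZM, F = M + 14.3·(-0.99881, -0.048850) = (26.880, 45.651). Then |JF| = |F − J| = 52.977.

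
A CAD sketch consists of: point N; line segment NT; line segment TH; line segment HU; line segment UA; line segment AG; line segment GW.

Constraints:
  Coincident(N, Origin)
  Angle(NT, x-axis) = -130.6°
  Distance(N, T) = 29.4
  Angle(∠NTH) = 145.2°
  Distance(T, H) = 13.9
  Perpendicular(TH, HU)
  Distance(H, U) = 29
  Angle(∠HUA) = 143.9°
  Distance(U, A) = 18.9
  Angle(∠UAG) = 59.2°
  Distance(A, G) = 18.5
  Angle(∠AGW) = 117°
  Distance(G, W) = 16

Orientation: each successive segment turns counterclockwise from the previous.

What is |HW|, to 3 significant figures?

17.0

N is at the origin; NT runs at -130.6° with length 29.4, so T = (-19.1, -22.3). ∠NTH = 145.2° gives TH at -95.8° from the x-axis; with |TH| = 13.9, H = (-20.5, -36.2). TH is perpendicular to HU, so HU runs at -5.80°; with |HU| = 29.0, U = (8.31, -39.1). ∠HUA = 143.9° gives UA at 30.3° from the x-axis; with |UA| = 18.9, A = (24.6, -29.5). ∠UAG = 59.2° gives AG at 151° from the x-axis; with |AG| = 18.5, G = (8.44, -20.6). ∠AGW = 117.0° gives GW at -146° from the x-axis; with |GW| = 16.0, W = (-4.81, -29.6). Then |HW| = |W − H| = 17.0.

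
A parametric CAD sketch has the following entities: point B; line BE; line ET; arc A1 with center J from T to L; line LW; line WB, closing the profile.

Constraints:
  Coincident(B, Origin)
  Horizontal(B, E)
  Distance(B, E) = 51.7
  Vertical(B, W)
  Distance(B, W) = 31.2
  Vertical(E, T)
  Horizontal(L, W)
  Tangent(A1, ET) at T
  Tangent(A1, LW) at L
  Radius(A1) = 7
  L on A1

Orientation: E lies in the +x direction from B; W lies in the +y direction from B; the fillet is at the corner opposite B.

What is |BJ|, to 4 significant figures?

50.83

BW is vertical with |BW| = 31.2 and W on the +y side, so W = (0.000, 31.20). The virtual corner opposite B is at (51.70, 31.20). The tangent condition forces JT to be normal to ET and the tangent condition forces JL to be normal to LW, with radius 7.0, so the center J sits 7.0 in from both sides at J = (44.70, 24.20). Then |BJ| = |J − B| = 50.83.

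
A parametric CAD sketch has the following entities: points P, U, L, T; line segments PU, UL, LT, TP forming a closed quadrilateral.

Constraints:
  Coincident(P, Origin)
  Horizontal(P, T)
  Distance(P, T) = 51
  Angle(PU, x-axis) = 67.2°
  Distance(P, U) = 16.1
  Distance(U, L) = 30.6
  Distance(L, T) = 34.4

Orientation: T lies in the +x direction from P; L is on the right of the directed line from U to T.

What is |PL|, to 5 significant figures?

23.071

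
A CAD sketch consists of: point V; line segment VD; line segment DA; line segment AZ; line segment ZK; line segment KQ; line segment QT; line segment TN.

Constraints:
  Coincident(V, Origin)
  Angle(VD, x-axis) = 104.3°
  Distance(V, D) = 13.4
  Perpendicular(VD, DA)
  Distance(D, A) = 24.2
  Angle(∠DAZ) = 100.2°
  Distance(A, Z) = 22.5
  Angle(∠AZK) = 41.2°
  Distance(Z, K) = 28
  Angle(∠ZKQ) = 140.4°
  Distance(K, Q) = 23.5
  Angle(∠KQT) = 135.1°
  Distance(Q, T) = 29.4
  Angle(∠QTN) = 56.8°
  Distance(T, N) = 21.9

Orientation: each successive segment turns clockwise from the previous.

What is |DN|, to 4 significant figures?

34.92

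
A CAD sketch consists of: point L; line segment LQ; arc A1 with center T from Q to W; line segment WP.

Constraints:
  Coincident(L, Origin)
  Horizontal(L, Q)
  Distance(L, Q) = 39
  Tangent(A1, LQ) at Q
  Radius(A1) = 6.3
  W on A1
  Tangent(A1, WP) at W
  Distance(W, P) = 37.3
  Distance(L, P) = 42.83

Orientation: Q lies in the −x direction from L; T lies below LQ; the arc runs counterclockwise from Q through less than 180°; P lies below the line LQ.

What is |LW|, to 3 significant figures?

45.0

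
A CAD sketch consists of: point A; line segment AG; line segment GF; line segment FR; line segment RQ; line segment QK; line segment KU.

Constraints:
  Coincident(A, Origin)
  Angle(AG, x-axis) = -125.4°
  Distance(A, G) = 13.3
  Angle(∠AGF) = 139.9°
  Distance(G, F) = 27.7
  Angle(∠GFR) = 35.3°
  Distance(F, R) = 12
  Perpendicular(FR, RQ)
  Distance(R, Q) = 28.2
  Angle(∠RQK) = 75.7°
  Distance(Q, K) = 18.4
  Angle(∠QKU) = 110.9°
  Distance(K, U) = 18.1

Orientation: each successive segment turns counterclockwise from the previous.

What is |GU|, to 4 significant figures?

32.22

A is at the origin; AG runs at -125.4° with length 13.3, so G = (-7.704, -10.84). ∠AGF = 139.9° gives GF at -85.30° from the x-axis; with |GF| = 27.7, F = (-5.435, -38.45). ∠GFR = 35.3° gives FR at 59.40° from the x-axis; with |FR| = 12.0, R = (0.6738, -28.12). FR is perpendicular to RQ, so RQ runs at 149.4°; with |RQ| = 28.2, Q = (-23.60, -13.76). ∠RQK = 75.7° gives QK at -106.3° from the x-axis; with |QK| = 18.4, K = (-28.76, -31.42). ∠QKU = 110.9° gives KU at -37.20° from the x-axis; with |KU| = 18.1, U = (-14.35, -42.37). Then |GU| = |U − G| = 32.22.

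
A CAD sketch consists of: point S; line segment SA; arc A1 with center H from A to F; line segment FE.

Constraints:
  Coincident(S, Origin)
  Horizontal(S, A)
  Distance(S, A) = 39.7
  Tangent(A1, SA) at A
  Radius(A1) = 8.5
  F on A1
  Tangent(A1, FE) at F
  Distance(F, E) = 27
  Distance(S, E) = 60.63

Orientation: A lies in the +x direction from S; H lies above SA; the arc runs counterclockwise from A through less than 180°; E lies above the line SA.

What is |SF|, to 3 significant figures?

48.9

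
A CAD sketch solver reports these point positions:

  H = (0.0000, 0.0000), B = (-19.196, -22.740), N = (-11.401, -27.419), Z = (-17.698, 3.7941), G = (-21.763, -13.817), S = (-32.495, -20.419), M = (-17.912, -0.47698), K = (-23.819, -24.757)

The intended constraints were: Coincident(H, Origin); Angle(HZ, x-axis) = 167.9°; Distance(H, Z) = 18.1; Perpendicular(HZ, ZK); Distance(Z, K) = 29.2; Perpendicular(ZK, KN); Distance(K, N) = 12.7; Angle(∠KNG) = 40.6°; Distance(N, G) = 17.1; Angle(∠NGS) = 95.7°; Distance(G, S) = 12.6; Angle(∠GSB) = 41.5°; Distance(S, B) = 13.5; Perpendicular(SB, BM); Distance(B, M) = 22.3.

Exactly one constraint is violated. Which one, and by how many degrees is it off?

Perpendicular(SB, BM) — off by 6.60°.

H = (0.00, 0.00) ✓; HZ at 167.9° ✓; |HZ| = 18.10 ✓; ∠(HZ, ZK) = 90.00° ✓; |ZK| = 29.20 ✓; ∠(ZK, KN) = 90.00° ✓; |KN| = 12.70 ✓; ∠KNG = 40.60° ✓; |NG| = 17.10 ✓; ∠NGS = 95.70° ✓; |GS| = 12.60 ✓; ∠GSB = 41.50° ✓; |SB| = 13.50 ✓; ∠(SB, BM) = 96.60° ✗; |BM| = 22.30 ✓.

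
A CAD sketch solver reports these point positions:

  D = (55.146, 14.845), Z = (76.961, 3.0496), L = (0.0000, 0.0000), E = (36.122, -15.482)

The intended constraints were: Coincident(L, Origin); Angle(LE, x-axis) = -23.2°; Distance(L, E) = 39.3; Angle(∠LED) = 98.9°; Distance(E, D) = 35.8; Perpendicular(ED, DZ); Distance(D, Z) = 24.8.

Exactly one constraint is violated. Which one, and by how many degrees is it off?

Perpendicular(ED, DZ) — off by 3.70°.

L = (0.00, 0.00) ✓; LE at -23.20° ✓; |LE| = 39.30 ✓; ∠LED = 98.90° ✓; |ED| = 35.80 ✓; ∠(ED, DZ) = 86.30° ✗; |DZ| = 24.80 ✓.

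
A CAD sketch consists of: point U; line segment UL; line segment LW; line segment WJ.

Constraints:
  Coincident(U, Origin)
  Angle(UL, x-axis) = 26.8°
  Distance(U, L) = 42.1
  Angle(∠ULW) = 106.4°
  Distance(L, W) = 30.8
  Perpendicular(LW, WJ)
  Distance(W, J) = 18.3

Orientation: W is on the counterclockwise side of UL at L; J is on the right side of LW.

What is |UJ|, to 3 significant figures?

72.6

∠ULW = 106.4°, so LW runs at 26.8° + (180° − 106.4°) = 100° from the x-axis; with |LW| = 30.8, W = L + 30.8·(cos 100°, sin 100°) = (32.0, 49.3). LW ⟂ WJ; with |WJ| = 18.3 on the right of LW, J = W + 18.3·(0.984, 0.181) = (50.0, 52.6). Then |UJ| = |J − U| = 72.6.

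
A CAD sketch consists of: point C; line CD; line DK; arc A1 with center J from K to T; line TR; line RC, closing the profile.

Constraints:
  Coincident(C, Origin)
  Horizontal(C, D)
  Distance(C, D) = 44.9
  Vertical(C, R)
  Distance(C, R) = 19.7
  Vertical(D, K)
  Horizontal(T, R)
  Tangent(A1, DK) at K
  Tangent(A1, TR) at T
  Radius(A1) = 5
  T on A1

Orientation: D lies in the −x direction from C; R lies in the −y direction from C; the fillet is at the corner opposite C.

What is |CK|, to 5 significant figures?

47.245

The virtual corner opposite C is at (-44.900, -19.700). A1 meets DK tangentially, so JK is at right angles to DK and tangency of A1 to TR means the radius JT is perpendicular to TR, with radius 5.0, so the center J sits 5.0 in from both sides at J = (-39.900, -14.700). That places the tangent points at K = (-44.900, -14.700) on DK and T = (-39.900, -19.700) on TR. Then |CK| = |K − C| = 47.245.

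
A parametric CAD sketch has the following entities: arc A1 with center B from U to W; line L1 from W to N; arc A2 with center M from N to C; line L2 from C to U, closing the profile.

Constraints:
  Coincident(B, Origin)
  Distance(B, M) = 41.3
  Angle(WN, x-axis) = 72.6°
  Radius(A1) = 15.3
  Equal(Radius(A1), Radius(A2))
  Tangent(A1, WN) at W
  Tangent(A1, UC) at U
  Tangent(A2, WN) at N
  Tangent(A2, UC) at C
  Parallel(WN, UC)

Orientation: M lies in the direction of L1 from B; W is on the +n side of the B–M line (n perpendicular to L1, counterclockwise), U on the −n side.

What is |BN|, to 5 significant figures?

44.043

Tangency of A1 to both parallel lines with radius 15.3 puts W and U at B ± 15.3·n: W = (-14.600, 4.5753), U = (14.600, -4.5753). Equal radii place N and C the same way about M: N = M + 15.3·n = (-2.2495, 43.985), C = M − 15.3·n = (26.950, 34.835). Then |BN| = |N − B| = 44.043.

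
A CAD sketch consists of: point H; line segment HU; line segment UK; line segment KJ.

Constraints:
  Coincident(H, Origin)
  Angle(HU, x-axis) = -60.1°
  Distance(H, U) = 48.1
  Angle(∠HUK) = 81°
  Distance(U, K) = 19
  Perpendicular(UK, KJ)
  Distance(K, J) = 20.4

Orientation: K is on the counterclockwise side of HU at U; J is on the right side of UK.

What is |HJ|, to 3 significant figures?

68.9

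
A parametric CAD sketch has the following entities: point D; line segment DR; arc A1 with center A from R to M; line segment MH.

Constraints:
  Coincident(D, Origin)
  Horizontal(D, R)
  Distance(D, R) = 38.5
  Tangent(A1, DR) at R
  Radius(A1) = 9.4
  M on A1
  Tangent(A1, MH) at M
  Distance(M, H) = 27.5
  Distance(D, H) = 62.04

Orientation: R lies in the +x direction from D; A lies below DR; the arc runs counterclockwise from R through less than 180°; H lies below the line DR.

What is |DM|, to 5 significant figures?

35.456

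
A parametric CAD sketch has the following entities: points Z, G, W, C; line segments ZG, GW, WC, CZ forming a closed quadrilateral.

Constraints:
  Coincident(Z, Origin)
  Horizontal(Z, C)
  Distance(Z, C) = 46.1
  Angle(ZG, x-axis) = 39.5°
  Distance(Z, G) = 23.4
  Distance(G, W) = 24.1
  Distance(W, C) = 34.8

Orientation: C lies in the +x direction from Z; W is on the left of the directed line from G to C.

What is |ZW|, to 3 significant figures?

47.4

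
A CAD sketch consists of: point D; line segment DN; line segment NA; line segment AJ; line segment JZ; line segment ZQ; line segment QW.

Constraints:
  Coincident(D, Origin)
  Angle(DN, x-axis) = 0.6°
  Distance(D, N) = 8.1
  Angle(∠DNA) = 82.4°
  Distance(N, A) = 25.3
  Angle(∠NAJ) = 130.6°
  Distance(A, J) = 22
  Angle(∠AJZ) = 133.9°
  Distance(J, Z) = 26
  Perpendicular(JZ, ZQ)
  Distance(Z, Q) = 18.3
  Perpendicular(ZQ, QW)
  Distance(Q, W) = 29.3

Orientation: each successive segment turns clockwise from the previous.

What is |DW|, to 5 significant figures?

20.964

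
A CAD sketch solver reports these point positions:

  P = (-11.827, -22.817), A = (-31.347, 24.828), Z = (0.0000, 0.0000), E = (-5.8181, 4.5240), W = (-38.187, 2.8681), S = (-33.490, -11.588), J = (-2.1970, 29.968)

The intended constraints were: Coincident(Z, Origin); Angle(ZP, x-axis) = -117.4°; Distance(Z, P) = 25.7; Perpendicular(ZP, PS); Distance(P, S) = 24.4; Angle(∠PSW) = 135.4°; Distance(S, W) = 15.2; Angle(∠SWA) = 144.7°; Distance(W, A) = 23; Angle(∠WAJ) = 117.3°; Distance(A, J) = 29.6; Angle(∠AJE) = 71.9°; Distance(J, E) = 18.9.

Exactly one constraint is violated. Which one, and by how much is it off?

Distance(J, E) = 18.9 — off by 6.80.

Z = (0.00, 0.00) ✓; ZP at -117.4° ✓; |ZP| = 25.70 ✓; ∠(ZP, PS) = 90.00° ✓; |PS| = 24.40 ✓; ∠PSW = 135.4° ✓; |SW| = 15.20 ✓; ∠SWA = 144.7° ✓; |WA| = 23.00 ✓; ∠WAJ = 117.3° ✓; |AJ| = 29.60 ✓; ∠AJE = 71.90° ✓; |JE| = 25.70 ✗.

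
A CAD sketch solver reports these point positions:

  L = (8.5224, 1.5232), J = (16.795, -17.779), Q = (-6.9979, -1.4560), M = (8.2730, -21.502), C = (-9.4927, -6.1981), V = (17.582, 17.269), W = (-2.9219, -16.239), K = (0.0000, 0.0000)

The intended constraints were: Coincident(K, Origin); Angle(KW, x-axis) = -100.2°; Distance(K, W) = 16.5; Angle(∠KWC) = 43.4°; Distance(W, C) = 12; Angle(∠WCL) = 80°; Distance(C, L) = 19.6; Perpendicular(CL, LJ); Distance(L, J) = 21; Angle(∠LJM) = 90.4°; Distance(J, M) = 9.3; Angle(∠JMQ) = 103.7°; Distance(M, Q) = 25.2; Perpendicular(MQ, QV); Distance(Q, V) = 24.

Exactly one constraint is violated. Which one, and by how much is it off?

Distance(Q, V) = 24 — off by 6.90.

K = (0.00, 0.00) ✓; KW at -100.2° ✓; |KW| = 16.50 ✓; ∠KWC = 43.40° ✓; |WC| = 12.00 ✓; ∠WCL = 80.00° ✓; |CL| = 19.60 ✓; ∠(CL, LJ) = 90.00° ✓; |LJ| = 21.00 ✓; ∠LJM = 90.40° ✓; |JM| = 9.300 ✓; ∠JMQ = 103.7° ✓; |MQ| = 25.20 ✓; ∠(MQ, QV) = 90.00° ✓; |QV| = 30.90 ✗.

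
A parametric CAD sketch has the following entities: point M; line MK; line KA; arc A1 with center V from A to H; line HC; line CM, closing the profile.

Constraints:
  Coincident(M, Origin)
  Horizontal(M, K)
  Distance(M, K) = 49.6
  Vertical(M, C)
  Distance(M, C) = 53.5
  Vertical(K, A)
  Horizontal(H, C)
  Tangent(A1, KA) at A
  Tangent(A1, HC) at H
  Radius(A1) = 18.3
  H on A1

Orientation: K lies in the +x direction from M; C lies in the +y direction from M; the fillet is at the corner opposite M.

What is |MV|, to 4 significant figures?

47.10

M is at the origin; MK is horizontal with |MK| = 49.6 and K on the +x side, so K = (49.60, 0.000). MC is vertical with |MC| = 53.5 and C on the +y side, so C = (0.000, 53.50). The virtual corner opposite M is at (49.60, 53.50). The tangent condition forces VA to be normal to KA and A1 meets HC tangentially, so VH is at right angles to HC, with radius 18.3, so the center V sits 18.3 in from both sides at V = (31.30, 35.20). Then |MV| = |V − M| = 47.10.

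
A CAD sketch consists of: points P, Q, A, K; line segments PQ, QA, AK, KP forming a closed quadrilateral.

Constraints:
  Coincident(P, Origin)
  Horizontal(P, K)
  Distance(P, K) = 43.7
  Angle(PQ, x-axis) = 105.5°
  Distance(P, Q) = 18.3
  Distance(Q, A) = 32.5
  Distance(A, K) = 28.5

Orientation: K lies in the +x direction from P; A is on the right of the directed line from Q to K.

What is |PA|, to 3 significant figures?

17.6

P is at the origin; P and K share the same y with |PK| = 43.7 and K in +x, so K = (43.7, 0). PQ runs at 105.5° with |PQ| = 18.3, so Q = (-4.89, 17.6). A is determined by |QA| = 32.5 and |AK| = 28.5 together: it lies at the intersection of circle(Q, 32.5) and circle(K, 28.5). With |QK| = 51.7, the foot of the radical line on QK is 28.2 from Q and the perpendicular offset is √(32.5² − 28.2²) = 16.1. Taking the right-of-QK solution: A = (16.1, -7.16).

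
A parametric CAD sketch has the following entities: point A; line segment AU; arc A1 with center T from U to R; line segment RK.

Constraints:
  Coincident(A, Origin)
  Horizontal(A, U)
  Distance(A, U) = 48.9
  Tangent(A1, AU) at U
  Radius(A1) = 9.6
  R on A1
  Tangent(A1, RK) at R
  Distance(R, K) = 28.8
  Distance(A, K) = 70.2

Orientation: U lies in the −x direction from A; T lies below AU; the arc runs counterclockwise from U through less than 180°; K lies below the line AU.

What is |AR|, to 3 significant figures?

59.3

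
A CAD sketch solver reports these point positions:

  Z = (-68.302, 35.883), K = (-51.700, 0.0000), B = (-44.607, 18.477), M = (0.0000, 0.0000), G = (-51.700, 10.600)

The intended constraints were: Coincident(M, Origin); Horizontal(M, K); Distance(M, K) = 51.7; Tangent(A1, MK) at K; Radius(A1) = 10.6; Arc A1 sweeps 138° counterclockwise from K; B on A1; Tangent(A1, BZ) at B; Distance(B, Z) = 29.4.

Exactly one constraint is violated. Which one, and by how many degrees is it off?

Tangent(A1, BZ) at B — off by 5.70°.

M = (0.00, 0.00) ✓; M.y = 0.00, K.y = 0.00 ✓; |MK| = 51.70 ✓; ∠(GK, KM) = 90.00° ✓; |GK| = 10.60 ✓; bearing(G→B) − bearing(G→K) = 138.0° ✓; |GB| = 10.60 ✓; ∠(GB, BZ) = 84.30° ✗; |BZ| = 29.40 ✓.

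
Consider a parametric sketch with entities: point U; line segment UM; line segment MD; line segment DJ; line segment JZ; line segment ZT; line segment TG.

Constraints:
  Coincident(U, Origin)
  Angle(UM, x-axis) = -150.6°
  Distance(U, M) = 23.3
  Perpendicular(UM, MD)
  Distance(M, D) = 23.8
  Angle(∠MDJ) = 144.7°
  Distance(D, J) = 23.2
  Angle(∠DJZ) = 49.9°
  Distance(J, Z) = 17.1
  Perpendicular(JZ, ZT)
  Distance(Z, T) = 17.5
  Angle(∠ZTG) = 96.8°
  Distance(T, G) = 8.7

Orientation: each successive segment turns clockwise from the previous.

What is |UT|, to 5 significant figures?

31.325

∠DJZ = 49.9° gives JZ at -46.000° from the x-axis; with |JZ| = 17.1, Z = (-17.719, 20.073). JZ is perpendicular to ZT, so ZT runs at -136.00°; with |ZT| = 17.5, T = (-30.308, 7.9167). Then |UT| = |T − U| = 31.325.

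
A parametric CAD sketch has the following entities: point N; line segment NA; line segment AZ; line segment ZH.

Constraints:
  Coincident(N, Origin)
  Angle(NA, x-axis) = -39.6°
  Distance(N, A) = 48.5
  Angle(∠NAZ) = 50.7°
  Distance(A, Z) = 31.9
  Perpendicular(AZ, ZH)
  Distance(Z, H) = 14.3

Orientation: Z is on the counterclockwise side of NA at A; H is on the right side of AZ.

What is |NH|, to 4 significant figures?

51.84

N is at the origin; NA runs at -39.6° with length 48.5, so A = 48.5·(cos -39.6°, sin -39.6°) = (37.37, -30.92). ∠NAZ = 50.7°, so AZ runs at -39.6° + (180° − 50.7°) = 89.70° from the x-axis; with |AZ| = 31.9, Z = A + 31.9·(cos 89.70°, sin 89.70°) = (37.54, 0.9845). AZ ⟂ ZH; with |ZH| = 14.3 on the right of AZ, H = Z + 14.3·(1.000, -0.005236) = (51.84, 0.9096). Then |NH| = |H − N| = 51.84.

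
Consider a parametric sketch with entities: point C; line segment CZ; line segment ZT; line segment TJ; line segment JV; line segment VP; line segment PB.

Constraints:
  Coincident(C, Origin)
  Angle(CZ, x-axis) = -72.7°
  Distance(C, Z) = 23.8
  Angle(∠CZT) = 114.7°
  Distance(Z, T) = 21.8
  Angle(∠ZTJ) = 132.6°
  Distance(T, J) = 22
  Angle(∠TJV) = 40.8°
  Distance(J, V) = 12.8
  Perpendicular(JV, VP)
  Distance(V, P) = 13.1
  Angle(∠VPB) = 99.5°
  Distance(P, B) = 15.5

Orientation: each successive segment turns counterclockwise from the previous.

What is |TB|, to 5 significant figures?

19.184

JV is perpendicular to VP, so VP runs at -90.800°; with |VP| = 13.1, P = (32.567, -24.310). ∠VPB = 99.5° gives PB at -10.300° from the x-axis; with |PB| = 15.5, B = (47.817, -27.081). Then |TB| = |B − T| = 19.184.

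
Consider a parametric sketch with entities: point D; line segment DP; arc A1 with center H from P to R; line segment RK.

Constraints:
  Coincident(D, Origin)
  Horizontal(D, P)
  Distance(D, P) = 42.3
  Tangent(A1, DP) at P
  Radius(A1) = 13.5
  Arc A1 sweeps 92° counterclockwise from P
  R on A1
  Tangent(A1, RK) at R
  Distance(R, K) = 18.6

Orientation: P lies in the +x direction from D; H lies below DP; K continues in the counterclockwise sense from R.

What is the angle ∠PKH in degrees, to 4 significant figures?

12.45°

On A1, P sits at bearing 90° from H; a 92° counterclockwise sweep puts R at bearing 182°, so R = H + 13.5·(cos 182°, sin 182°) = (28.81, -13.97). Tangency of A1 to RK means the radius HR is perpendicular to RK, so RK runs along (−sin 182°, cos 182°); with |RK| = 18.6, K = (29.46, -32.56). Then cos ∠PKH = KP·KH / (|KP||KH|), giving 12.45°.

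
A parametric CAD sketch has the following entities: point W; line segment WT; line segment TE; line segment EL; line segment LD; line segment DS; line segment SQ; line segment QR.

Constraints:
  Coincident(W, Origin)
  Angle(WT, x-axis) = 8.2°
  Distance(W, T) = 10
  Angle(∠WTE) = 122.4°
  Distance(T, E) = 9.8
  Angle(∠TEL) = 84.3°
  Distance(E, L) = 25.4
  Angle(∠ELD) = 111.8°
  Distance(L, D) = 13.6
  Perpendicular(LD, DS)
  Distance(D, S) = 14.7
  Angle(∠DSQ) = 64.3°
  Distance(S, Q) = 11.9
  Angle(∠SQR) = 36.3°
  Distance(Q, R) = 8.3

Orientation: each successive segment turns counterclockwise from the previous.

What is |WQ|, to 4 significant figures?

11.13

W is at the origin; WT runs at 8.2° with length 10.0, so T = (9.898, 1.426). ∠WTE = 122.4° gives TE at 65.80° from the x-axis; with |TE| = 9.8, E = (13.92, 10.37). ∠TEL = 84.3° gives EL at 161.5° from the x-axis; with |EL| = 25.4, L = (-10.17, 18.42). ∠ELD = 111.8° gives LD at -130.3° from the x-axis; with |LD| = 13.6, D = (-18.97, 8.052). LD is perpendicular to DS, so DS runs at -40.30°; with |DS| = 14.7, S = (-7.758, -1.455). ∠DSQ = 64.3° gives SQ at 75.40° from the x-axis; with |SQ| = 11.9, Q = (-4.758, 10.06). Then |WQ| = |Q − W| = 11.13.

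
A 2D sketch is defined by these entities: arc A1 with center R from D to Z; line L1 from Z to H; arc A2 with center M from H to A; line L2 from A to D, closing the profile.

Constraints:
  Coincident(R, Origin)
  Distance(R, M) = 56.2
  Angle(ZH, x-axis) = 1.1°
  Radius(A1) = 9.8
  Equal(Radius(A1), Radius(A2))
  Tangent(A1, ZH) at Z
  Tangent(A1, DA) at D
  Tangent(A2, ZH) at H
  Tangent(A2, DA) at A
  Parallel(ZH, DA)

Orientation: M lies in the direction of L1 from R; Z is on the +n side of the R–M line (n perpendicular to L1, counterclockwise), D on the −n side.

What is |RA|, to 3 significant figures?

57.0

The slot axis is L1's direction at 1.1°, so u = (cos 1.1°, sin 1.1°) = (1.00, 0.0192) and n = (−sin 1.1°, cos 1.1°) = (-0.0192, 1.00). R is at the origin and M lies 56.2 along u from R, so M = 56.2·u = (56.2, 1.08). Tangency of A1 to both parallel lines with radius 9.8 puts Z and D at R ± 9.8·n: Z = (-0.188, 9.80), D = (0.188, -9.80). Equal radii place H and A the same way about M: H = M + 9.8·n = (56.0, 10.9), A = M − 9.8·n = (56.4, -8.72). Then |RA| = |A − R| = 57.0.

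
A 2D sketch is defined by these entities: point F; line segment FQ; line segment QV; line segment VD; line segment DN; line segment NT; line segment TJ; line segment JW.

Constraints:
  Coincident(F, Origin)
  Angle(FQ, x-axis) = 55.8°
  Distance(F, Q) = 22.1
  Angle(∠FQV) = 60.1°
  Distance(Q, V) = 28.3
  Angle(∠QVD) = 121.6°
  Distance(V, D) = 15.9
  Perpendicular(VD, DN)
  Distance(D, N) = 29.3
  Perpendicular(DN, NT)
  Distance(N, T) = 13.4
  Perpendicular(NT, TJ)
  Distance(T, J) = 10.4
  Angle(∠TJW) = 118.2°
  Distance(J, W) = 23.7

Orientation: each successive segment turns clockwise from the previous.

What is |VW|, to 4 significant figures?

24.62

NT ⟂ TJ, so TJ runs at -32.50°; with |TJ| = 10.4, J = (7.500, 0.8675). ∠TJW = 118.2° gives JW at -94.30° from the x-axis; with |JW| = 23.7, W = (5.723, -22.77). Then |VW| = |W − V| = 24.62.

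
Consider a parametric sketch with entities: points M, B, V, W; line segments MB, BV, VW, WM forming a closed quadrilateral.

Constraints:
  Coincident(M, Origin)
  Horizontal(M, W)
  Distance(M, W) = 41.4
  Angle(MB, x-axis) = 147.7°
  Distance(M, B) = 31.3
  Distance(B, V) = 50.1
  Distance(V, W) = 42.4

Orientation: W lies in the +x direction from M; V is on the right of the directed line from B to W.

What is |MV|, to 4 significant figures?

22.70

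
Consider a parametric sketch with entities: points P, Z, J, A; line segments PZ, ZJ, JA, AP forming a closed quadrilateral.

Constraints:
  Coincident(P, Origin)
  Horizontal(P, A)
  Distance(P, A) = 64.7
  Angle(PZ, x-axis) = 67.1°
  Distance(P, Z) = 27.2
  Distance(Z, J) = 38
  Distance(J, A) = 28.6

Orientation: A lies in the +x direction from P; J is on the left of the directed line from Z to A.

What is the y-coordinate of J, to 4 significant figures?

23.61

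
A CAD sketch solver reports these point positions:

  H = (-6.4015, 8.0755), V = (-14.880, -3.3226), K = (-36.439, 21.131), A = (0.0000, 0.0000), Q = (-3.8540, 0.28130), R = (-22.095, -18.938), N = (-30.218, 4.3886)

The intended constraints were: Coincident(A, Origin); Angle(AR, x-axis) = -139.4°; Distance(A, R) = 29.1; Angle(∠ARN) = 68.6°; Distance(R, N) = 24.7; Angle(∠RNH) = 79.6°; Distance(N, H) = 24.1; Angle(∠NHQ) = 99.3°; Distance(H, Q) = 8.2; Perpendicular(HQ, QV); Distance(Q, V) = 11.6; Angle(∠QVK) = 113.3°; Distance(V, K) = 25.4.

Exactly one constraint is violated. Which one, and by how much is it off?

Distance(V, K) = 25.4 — off by 7.20.

A = (0.00, 0.00) ✓; AR at -139.4° ✓; |AR| = 29.10 ✓; ∠ARN = 68.60° ✓; |RN| = 24.70 ✓; ∠RNH = 79.60° ✓; |NH| = 24.10 ✓; ∠NHQ = 99.30° ✓; |HQ| = 8.200 ✓; ∠(HQ, QV) = 90.00° ✓; |QV| = 11.60 ✓; ∠QVK = 113.3° ✓; |VK| = 32.60 ✗.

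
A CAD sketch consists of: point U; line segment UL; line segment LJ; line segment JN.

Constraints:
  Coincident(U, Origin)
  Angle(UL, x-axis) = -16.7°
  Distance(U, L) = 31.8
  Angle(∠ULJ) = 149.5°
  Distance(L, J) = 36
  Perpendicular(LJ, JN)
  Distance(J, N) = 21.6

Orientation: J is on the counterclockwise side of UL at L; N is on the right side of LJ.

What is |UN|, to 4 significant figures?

73.78

∠ULJ = 149.5°, so LJ runs at -16.7° + (180° − 149.5°) = 13.80° from the x-axis; with |LJ| = 36.0, J = L + 36.0·(cos 13.80°, sin 13.80°) = (65.42, -0.5509). LJ is perpendicular to JN; with |JN| = 21.6 on the right of LJ, N = J + 21.6·(0.2385, -0.9711) = (70.57, -21.53). Then |UN| = |N − U| = 73.78.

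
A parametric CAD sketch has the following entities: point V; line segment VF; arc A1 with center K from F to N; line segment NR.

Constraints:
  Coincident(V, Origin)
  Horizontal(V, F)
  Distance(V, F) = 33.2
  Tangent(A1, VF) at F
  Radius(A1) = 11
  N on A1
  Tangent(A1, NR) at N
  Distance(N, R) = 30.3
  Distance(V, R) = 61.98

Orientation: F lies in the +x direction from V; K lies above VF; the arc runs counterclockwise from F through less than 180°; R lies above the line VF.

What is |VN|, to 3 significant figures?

45.2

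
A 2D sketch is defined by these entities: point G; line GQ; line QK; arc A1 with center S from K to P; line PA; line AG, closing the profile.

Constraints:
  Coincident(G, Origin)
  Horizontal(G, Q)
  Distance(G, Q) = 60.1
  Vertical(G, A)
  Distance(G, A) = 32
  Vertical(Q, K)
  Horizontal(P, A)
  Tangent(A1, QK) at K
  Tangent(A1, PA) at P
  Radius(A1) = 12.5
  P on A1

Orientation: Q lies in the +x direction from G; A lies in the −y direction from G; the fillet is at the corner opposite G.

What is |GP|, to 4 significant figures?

57.36

G is at the origin; G and Q share the same y with |GQ| = 60.1 and Q on the +x side, so Q = (60.10, 0.000). G and A share the same x with |GA| = 32.0 and A on the −y side, so A = (0.000, -32.00). The virtual corner opposite G is at (60.10, -32.00). Tangency of A1 to QK means the radius SK is perpendicular to QK and A1 meets PA tangentially, so SP is at right angles to PA, with radius 12.5, so the center S sits 12.5 in from both sides at S = (47.60, -19.50). That places the tangent points at K = (60.10, -19.50) on QK and P = (47.60, -32.00) on PA. Then |GP| = |P − G| = 57.36.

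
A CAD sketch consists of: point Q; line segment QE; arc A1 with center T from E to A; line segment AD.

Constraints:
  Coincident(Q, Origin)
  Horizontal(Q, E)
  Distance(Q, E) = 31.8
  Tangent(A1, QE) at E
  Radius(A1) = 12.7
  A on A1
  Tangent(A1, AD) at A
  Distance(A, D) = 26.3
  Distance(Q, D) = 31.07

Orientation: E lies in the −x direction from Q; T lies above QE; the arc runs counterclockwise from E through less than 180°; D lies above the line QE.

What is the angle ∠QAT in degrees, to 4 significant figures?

170.1°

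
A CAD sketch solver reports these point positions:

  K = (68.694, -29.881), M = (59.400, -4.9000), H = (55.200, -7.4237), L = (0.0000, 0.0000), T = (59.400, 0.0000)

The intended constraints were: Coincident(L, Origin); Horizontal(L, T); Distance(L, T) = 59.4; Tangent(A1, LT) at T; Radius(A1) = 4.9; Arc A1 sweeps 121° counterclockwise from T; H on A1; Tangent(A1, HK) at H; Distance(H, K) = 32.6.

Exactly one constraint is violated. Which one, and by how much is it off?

Distance(H, K) = 32.6 — off by 6.40.

L = (0.00, 0.00) ✓; L.y = 0.00, T.y = 0.00 ✓; |LT| = 59.40 ✓; ∠(MT, TL) = 90.00° ✓; |MT| = 4.900 ✓; bearing(M→H) − bearing(M→T) = 121.0° ✓; |MH| = 4.900 ✓; ∠(MH, HK) = 90.00° ✓; |HK| = 26.20 ✗.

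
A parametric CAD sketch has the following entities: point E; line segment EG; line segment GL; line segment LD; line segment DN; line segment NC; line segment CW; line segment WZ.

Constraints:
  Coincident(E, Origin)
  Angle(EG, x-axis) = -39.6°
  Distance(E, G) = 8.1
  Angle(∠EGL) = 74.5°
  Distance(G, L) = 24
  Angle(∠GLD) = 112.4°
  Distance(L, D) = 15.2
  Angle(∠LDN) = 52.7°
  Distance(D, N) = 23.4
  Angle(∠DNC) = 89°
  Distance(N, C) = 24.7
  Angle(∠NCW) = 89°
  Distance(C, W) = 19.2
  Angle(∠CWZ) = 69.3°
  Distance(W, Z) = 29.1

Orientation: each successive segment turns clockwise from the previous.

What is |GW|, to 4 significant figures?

33.87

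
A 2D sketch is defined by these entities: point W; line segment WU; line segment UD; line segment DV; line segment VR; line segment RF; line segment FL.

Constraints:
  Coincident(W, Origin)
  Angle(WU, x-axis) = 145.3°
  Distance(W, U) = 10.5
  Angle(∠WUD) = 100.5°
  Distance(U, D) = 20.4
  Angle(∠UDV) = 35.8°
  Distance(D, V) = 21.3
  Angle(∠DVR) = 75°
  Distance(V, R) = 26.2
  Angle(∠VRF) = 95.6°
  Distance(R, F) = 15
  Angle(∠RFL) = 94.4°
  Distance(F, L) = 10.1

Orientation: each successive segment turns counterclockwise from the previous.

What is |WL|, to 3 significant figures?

24.9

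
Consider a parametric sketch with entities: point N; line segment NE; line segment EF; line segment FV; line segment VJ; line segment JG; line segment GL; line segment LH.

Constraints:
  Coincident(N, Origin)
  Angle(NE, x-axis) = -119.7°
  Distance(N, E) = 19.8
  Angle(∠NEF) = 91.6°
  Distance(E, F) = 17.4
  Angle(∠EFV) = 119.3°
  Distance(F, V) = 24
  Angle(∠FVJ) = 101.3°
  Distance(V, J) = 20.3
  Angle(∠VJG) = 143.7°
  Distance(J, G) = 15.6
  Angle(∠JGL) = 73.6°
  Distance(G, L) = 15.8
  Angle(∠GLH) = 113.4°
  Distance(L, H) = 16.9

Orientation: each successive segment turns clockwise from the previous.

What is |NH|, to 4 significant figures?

18.89

N is at the origin; NE runs at -119.7° with length 19.8, so E = (-9.810, -17.20). ∠NEF = 91.6° gives EF at 151.9° from the x-axis; with |EF| = 17.4, F = (-25.16, -9.003). ∠EFV = 119.3° gives FV at 91.20° from the x-axis; with |FV| = 24.0, V = (-25.66, 14.99). ∠FVJ = 101.3° gives VJ at 12.50° from the x-axis; with |VJ| = 20.3, J = (-5.843, 19.39). ∠VJG = 143.7° gives JG at -23.80° from the x-axis; with |JG| = 15.6, G = (8.430, 13.09). ∠JGL = 73.6° gives GL at -130.2° from the x-axis; with |GL| = 15.8, L = (-1.768, 1.022). ∠GLH = 113.4° gives LH at 163.2° from the x-axis; with |LH| = 16.9, H = (-17.95, 5.907). Then |NH| = |H − N| = 18.89.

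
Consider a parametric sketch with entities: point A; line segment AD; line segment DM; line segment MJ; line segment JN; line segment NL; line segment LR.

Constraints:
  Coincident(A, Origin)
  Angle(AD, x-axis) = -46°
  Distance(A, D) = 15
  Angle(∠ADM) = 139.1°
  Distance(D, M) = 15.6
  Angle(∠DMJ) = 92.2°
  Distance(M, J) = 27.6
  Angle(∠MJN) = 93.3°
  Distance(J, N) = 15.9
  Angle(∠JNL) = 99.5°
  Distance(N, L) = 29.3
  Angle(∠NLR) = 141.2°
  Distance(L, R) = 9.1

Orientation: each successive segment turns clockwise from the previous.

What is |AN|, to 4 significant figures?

22.80

∠DMJ = 92.2° gives MJ at -174.7° from the x-axis; with |MJ| = 27.6, J = (-16.22, -28.92). ∠MJN = 93.3° gives JN at 98.60° from the x-axis; with |JN| = 15.9, N = (-18.60, -13.20). Then |AN| = |N − A| = 22.80.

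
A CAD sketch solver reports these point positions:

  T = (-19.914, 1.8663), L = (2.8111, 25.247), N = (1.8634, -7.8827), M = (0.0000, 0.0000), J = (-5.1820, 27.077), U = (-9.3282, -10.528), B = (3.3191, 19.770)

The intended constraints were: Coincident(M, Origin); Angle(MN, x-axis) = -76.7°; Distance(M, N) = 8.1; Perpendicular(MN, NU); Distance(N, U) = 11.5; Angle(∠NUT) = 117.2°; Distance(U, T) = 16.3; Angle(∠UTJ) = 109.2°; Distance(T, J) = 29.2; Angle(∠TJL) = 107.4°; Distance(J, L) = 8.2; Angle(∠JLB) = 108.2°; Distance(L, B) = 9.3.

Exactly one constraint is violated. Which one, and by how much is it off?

Distance(L, B) = 9.3 — off by 3.80.

M = (0.00, 0.00) ✓; MN at -76.70° ✓; |MN| = 8.100 ✓; ∠(MN, NU) = 90.00° ✓; |NU| = 11.50 ✓; ∠NUT = 117.2° ✓; |UT| = 16.30 ✓; ∠UTJ = 109.2° ✓; |TJ| = 29.20 ✓; ∠TJL = 107.4° ✓; |JL| = 8.200 ✓; ∠JLB = 108.2° ✓; |LB| = 5.501 ✗.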